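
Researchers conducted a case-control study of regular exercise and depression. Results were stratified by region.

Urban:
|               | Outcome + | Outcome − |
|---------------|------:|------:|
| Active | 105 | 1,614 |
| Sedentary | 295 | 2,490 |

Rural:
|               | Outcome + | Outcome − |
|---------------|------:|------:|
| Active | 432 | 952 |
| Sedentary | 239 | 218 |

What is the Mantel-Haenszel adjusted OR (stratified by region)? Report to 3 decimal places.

OR_MH = Σ(aᵢdᵢ/nᵢ) / Σ(bᵢcᵢ/nᵢ), where nᵢ is the stratum total.
Stratum 1 (Urban): n = 4504; a·d/n = 105·2490/4504 = 58.0484; b·c/n = 1614·295/4504 = 105.7127
Stratum 2 (Rural): n = 1841; a·d/n = 432·218/1841 = 51.1548; b·c/n = 952·239/1841 = 123.5894
OR_MH = (58.0484 + 51.1548) / (105.7127 + 123.5894) = 109.2032 / 229.3021 = 0.47624

0.476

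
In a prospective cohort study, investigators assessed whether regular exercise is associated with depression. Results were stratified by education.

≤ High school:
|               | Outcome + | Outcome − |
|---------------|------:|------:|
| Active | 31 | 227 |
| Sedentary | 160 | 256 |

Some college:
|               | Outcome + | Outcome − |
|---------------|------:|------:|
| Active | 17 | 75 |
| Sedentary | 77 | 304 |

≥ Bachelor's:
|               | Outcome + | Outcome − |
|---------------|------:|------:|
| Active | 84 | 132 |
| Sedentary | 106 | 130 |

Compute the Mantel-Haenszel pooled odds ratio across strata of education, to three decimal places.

OR_MH = Σ(aᵢdᵢ/nᵢ) / Σ(bᵢcᵢ/nᵢ), where nᵢ is the stratum total.
Stratum 1 (≤ High school): n = 674; a·d/n = 31·256/674 = 11.7745; b·c/n = 227·160/674 = 53.8872
Stratum 2 (Some college): n = 473; a·d/n = 17·304/473 = 10.9260; b·c/n = 75·77/473 = 12.2093
Stratum 3 (≥ Bachelor's): n = 452; a·d/n = 84·130/452 = 24.1593; b·c/n = 132·106/452 = 30.9558
OR_MH = (11.7745 + 10.9260 + 24.1593) / (53.8872 + 12.2093 + 30.9558) = 46.8598 / 97.0523 = 0.48283

0.483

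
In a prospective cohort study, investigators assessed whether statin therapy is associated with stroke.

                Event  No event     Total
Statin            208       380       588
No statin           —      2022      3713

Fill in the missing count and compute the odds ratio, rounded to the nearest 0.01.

0.65

The missing cell is in the unexposed row: 3713 − 2022 = 1691.
So a = 208, b = 380, c = 1691, d = 2022.
OR = (a·d)/(b·c) = (208 × 2022) / (380 × 1691) = 420576 / 642580 = 0.65451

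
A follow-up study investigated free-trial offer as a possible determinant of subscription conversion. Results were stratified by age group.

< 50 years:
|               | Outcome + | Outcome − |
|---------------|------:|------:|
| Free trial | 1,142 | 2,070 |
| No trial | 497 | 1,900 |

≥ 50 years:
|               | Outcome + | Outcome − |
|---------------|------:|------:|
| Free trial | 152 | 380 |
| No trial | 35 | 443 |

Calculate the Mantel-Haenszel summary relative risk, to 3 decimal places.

1.848

RR_MH = Σ(aᵢ·n₀ᵢ/nᵢ) / Σ(cᵢ·n₁ᵢ/nᵢ), with n₁ᵢ = aᵢ+bᵢ (exposed), n₀ᵢ = cᵢ+dᵢ (unexposed), nᵢ = n₁ᵢ+n₀ᵢ.
Stratum 1 (< 50 years): n₁ = 3212, n₀ = 2397, n = 5609; a·n₀/n = 1142·2397/5609 = 488.0324; c·n₁/n = 497·3212/5609 = 284.6076
Stratum 2 (≥ 50 years): n₁ = 532, n₀ = 478, n = 1010; a·n₀/n = 152·478/1010 = 71.9366; c·n₁/n = 35·532/1010 = 18.4356
RR_MH = (488.0324 + 71.9366) / (284.6076 + 18.4356) = 559.9691 / 303.0432 = 1.84782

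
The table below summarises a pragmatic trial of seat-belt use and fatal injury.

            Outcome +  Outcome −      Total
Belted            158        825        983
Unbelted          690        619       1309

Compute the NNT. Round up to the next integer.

Risk in treated group = 158/983 = 0.16073; risk in control = 690/1309 = 0.52712.
Absolute risk reduction = 0.52712 − 0.16073 = 0.36639
NNT = 1 / ARR = 1 / 0.36639 = 2.729 → round up → 3

3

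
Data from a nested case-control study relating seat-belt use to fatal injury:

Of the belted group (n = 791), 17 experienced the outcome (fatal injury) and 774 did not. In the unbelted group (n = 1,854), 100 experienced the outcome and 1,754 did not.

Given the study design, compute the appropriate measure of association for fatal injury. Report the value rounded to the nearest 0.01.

From the description: a = 17, b = 774, c = 100, d = 1754.
This is a nested case-control study: participants were sampled on outcome status, so risks in the source population cannot be estimated directly — relative risk is not valid here. The odds ratio is the appropriate measure.
OR = (a·d)/(b·c) = (17 × 1754) / (774 × 100) = 29818 / 77400 = 0.38525

0.39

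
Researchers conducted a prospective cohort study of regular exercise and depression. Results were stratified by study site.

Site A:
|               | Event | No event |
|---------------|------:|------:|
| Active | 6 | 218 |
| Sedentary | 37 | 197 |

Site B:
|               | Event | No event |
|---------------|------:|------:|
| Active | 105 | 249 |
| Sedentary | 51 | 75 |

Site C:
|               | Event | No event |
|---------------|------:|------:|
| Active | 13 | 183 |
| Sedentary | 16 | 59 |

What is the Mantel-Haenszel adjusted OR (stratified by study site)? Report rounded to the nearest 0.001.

0.398

OR_MH = Σ(aᵢdᵢ/nᵢ) / Σ(bᵢcᵢ/nᵢ), where nᵢ is the stratum total.
Stratum 1 (Site A): n = 458; a·d/n = 6·197/458 = 2.5808; b·c/n = 218·37/458 = 17.6114
Stratum 2 (Site B): n = 480; a·d/n = 105·75/480 = 16.4062; b·c/n = 249·51/480 = 26.4563
Stratum 3 (Site C): n = 271; a·d/n = 13·59/271 = 2.8303; b·c/n = 183·16/271 = 10.8044
OR_MH = (2.5808 + 16.4062 + 2.8303) / (17.6114 + 26.4563 + 10.8044) = 21.8173 / 54.8720 = 0.39760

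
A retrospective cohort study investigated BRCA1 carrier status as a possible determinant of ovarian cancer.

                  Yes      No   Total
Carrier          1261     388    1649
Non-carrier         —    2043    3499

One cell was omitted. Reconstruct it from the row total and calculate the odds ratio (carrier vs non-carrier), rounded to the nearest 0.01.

4.56

The missing cell is in the unexposed row: 3499 − 2043 = 1456.
So a = 1261, b = 388, c = 1456, d = 2043.
OR = (a·d)/(b·c) = (1261 × 2043) / (388 × 1456) = 2576223 / 564928 = 4.56027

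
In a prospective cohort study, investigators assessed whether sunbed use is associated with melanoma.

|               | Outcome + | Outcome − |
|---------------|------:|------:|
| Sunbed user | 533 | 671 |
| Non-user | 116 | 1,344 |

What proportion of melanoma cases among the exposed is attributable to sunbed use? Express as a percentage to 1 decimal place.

82.1

Cells: a = 533, b = 671, c = 116, d = 1344.
Risk in exposed = 533/1204 = 0.44269; risk in unexposed = 116/1460 = 0.07945.
RR = 0.44269/0.07945 = 5.57180
AR% = (RR − 1)/RR × 100 = (5.57180 − 1)/5.57180 × 100 = 82.0525%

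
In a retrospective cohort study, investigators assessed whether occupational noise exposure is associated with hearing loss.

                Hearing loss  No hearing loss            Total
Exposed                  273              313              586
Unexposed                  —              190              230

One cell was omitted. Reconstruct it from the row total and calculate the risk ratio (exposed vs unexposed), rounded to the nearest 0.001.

2.679

The missing cell is in the unexposed row: 230 − 190 = 40.
So a = 273, b = 313, c = 40, d = 190.
RR = [a/(a+b)] / [c/(c+d)] = (273/586) / (40/230) = 0.46587/0.17391 = 2.67875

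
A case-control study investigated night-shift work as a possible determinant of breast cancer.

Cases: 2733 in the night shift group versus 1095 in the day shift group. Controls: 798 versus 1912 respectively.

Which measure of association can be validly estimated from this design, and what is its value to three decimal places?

From the description: a = 2733, b = 798, c = 1095, d = 1912.
This is a case-control study: participants were sampled on outcome status, so risks in the source population cannot be estimated directly — relative risk is not valid here. The odds ratio is the appropriate measure.
OR = (a·d)/(b·c) = (2733 × 1912) / (798 × 1095) = 5225496 / 873810 = 5.98013

5.980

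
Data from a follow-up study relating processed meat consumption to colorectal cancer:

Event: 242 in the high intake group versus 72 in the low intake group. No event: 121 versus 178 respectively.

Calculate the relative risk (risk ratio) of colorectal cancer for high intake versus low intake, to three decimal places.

2.315

From the description: a = 242, b = 121, c = 72, d = 178.
Risk in exposed = 242/363 = 0.66667; risk in unexposed = 72/250 = 0.28800.
RR = 0.66667 / 0.28800 = 2.31481
The risk among the exposed is 2.31 times that among the unexposed.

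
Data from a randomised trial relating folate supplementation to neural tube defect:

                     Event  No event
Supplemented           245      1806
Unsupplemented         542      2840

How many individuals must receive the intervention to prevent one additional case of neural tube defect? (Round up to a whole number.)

Risk in treated group = 245/2051 = 0.11945; risk in control = 542/3382 = 0.16026.
Absolute risk reduction = 0.16026 − 0.11945 = 0.04081
NNT = 1 / ARR = 1 / 0.04081 = 24.506 → round up → 25

25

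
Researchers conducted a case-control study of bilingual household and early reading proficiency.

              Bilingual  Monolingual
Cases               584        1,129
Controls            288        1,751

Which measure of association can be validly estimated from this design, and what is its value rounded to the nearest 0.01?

3.14

Reading the table with exposure as columns: a = 584 (Bilingual, case), b = 288 (Bilingual, non-case), c = 1129 (Monolingual, case), d = 1751.
This is a case-control study: participants were sampled on outcome status, so risks in the source population cannot be estimated directly — relative risk is not valid here. The odds ratio is the appropriate measure.
OR = (a·d)/(b·c) = (584 × 1751) / (288 × 1129) = 1022584 / 325152 = 3.14494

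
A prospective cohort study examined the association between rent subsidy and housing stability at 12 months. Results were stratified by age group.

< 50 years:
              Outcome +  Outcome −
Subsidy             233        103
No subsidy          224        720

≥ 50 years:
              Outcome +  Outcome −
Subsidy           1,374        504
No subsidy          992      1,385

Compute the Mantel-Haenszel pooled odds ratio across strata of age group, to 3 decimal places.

4.267

OR_MH = Σ(aᵢdᵢ/nᵢ) / Σ(bᵢcᵢ/nᵢ), where nᵢ is the stratum total.
Stratum 1 (< 50 years): n = 1280; a·d/n = 233·720/1280 = 131.0625; b·c/n = 103·224/1280 = 18.0250
Stratum 2 (≥ 50 years): n = 4255; a·d/n = 1374·1385/4255 = 447.2362; b·c/n = 504·992/4255 = 117.5013
OR_MH = (131.0625 + 447.2362) / (18.0250 + 117.5013) = 578.2987 / 135.5263 = 4.26706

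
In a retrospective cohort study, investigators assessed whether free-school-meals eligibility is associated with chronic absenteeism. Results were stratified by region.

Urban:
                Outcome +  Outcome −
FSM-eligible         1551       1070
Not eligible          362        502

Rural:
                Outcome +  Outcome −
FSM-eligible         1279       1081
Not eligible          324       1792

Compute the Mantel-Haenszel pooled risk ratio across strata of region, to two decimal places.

2.23

RR_MH = Σ(aᵢ·n₀ᵢ/nᵢ) / Σ(cᵢ·n₁ᵢ/nᵢ), with n₁ᵢ = aᵢ+bᵢ (exposed), n₀ᵢ = cᵢ+dᵢ (unexposed), nᵢ = n₁ᵢ+n₀ᵢ.
Stratum 1 (Urban): n₁ = 2621, n₀ = 864, n = 3485; a·n₀/n = 1551·864/3485 = 384.5234; c·n₁/n = 362·2621/3485 = 272.2531
Stratum 2 (Rural): n₁ = 2360, n₀ = 2116, n = 4476; a·n₀/n = 1279·2116/4476 = 604.6390; c·n₁/n = 324·2360/4476 = 170.8311
RR_MH = (384.5234 + 604.6390) / (272.2531 + 170.8311) = 989.1623 / 443.0842 = 2.23245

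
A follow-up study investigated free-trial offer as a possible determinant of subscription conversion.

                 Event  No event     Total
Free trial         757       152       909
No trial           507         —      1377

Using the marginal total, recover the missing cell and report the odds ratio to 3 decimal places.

The missing cell is in the unexposed row: 1377 − 507 = 870.
So a = 757, b = 152, c = 507, d = 870.
OR = (a·d)/(b·c) = (757 × 870) / (152 × 507) = 658590 / 77064 = 8.54601

8.546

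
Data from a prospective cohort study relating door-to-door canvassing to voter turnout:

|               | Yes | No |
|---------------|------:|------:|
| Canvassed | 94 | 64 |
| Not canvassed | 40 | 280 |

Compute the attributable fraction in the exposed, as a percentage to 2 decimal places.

Cells: a = 94, b = 64, c = 40, d = 280.
Risk in exposed = 94/158 = 0.59494; risk in unexposed = 40/320 = 0.12500.
RR = 0.59494/0.12500 = 4.75949
AR% = (RR − 1)/RR × 100 = (4.75949 − 1)/4.75949 × 100 = 78.9894%

78.99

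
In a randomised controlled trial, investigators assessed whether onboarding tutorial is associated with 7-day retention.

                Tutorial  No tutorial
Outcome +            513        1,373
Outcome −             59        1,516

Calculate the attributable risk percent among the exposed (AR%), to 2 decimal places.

47.01

Reading the table with exposure as columns: a = 513 (Tutorial, case), b = 59 (Tutorial, non-case), c = 1373 (No tutorial, case), d = 1516.
Risk in exposed = 513/572 = 0.89685; risk in unexposed = 1373/2889 = 0.47525.
RR = 0.89685/0.47525 = 1.88711
AR% = (RR − 1)/RR × 100 = (1.88711 − 1)/1.88711 × 100 = 47.0091%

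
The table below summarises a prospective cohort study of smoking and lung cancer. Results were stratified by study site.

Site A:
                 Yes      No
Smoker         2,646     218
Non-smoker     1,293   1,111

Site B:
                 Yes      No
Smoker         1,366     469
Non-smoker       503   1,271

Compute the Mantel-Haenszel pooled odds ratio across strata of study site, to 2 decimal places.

8.74

OR_MH = Σ(aᵢdᵢ/nᵢ) / Σ(bᵢcᵢ/nᵢ), where nᵢ is the stratum total.
Stratum 1 (Site A): n = 5268; a·d/n = 2646·1111/5268 = 558.0308; b·c/n = 218·1293/5268 = 53.5068
Stratum 2 (Site B): n = 3609; a·d/n = 1366·1271/3609 = 481.0712; b·c/n = 469·503/3609 = 65.3663
OR_MH = (558.0308 + 481.0712) / (53.5068 + 65.3663) = 1039.1020 / 118.8731 = 8.74127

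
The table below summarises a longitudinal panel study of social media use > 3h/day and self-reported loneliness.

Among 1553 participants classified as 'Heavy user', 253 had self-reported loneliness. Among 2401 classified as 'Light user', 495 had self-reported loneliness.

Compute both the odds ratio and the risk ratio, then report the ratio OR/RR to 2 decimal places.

From the description: a = 253, b = 1300, c = 495, d = 1906.
OR = (253·1906)/(1300·495) = 482218/643500 = 0.74937
Risk in exposed = 253/1553 = 0.16291; risk in unexposed = 495/2401 = 0.20616; RR = 0.79020
OR/RR = 0.74937 / 0.79020 = 0.94833
The outcome is not rare, so the OR lies further from 1 than the RR.

0.95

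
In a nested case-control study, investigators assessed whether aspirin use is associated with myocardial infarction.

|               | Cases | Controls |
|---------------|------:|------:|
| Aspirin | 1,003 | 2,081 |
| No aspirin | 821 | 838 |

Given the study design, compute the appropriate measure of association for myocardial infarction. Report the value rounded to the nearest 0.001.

0.492

Cells: a = 1003, b = 2081, c = 821, d = 838.
This is a nested case-control study: participants were sampled on outcome status, so risks in the source population cannot be estimated directly — relative risk is not valid here. The odds ratio is the appropriate measure.
OR = (a·d)/(b·c) = (1003 × 838) / (2081 × 821) = 840514 / 1708501 = 0.49196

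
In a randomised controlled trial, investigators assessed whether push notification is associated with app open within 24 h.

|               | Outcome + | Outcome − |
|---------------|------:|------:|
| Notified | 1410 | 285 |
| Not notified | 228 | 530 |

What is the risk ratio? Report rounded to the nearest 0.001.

2.766

Cells: a = 1410, b = 285, c = 228, d = 530.
Risk in exposed = 1410/1695 = 0.83186; risk in unexposed = 228/758 = 0.30079.
RR = 0.83186 / 0.30079 = 2.76556
The risk among the exposed is 2.77 times that among the unexposed.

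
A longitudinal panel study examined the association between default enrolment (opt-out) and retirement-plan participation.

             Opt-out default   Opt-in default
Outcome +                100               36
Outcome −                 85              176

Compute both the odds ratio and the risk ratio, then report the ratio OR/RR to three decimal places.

1.807

Reading the table with exposure as columns: a = 100 (Opt-out default, case), b = 85 (Opt-out default, non-case), c = 36 (Opt-in default, case), d = 176.
OR = (100·176)/(85·36) = 17600/3060 = 5.75163
Risk in exposed = 100/185 = 0.54054; risk in unexposed = 36/212 = 0.16981; RR = 3.18318
OR/RR = 5.75163 / 3.18318 = 1.80688
The outcome is not rare, so the OR lies further from 1 than the RR.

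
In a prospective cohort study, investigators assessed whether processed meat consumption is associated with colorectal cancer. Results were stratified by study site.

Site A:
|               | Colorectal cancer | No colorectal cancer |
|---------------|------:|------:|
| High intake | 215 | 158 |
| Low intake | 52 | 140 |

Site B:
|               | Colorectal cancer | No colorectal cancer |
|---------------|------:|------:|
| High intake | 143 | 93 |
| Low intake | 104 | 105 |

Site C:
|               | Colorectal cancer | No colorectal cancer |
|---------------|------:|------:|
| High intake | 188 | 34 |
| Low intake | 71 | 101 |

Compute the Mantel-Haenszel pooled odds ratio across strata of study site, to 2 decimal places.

OR_MH = Σ(aᵢdᵢ/nᵢ) / Σ(bᵢcᵢ/nᵢ), where nᵢ is the stratum total.
Stratum 1 (Site A): n = 565; a·d/n = 215·140/565 = 53.2743; b·c/n = 158·52/565 = 14.5416
Stratum 2 (Site B): n = 445; a·d/n = 143·105/445 = 33.7416; b·c/n = 93·104/445 = 21.7348
Stratum 3 (Site C): n = 394; a·d/n = 188·101/394 = 48.1929; b·c/n = 34·71/394 = 6.1269
OR_MH = (53.2743 + 33.7416 + 48.1929) / (14.5416 + 21.7348 + 6.1269) = 135.2088 / 42.4033 = 3.18864

3.19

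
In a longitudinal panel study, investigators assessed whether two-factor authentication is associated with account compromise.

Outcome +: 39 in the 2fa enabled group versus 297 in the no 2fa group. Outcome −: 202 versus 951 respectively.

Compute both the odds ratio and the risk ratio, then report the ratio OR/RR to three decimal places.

From the description: a = 39, b = 202, c = 297, d = 951.
OR = (39·951)/(202·297) = 37089/59994 = 0.61821
Risk in exposed = 39/241 = 0.16183; risk in unexposed = 297/1248 = 0.23798; RR = 0.67999
OR/RR = 0.61821 / 0.67999 = 0.90914
The outcome is not rare, so the OR lies further from 1 than the RR.

0.909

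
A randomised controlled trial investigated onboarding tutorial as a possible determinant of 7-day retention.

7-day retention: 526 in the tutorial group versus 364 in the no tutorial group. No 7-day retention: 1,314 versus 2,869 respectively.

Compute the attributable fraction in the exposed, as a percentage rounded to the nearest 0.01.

60.62

From the description: a = 526, b = 1314, c = 364, d = 2869.
Risk in exposed = 526/1840 = 0.28587; risk in unexposed = 364/3233 = 0.11259.
RR = 0.28587/0.11259 = 2.53906
AR% = (RR − 1)/RR × 100 = (2.53906 − 1)/2.53906 × 100 = 60.6153%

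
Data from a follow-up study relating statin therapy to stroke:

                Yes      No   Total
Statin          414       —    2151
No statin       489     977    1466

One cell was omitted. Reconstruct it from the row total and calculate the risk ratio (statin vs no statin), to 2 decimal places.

The missing cell is in the exposed row: 2151 − 414 = 1737.
So a = 414, b = 1737, c = 489, d = 977.
RR = [a/(a+b)] / [c/(c+d)] = (414/2151) / (489/1466) = 0.19247/0.33356 = 0.57701

0.58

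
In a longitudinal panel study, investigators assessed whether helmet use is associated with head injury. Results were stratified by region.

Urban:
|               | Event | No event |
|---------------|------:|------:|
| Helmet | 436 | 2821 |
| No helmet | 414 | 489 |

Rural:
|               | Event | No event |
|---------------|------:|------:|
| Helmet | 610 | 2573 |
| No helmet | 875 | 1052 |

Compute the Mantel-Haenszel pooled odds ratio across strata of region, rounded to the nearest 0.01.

OR_MH = Σ(aᵢdᵢ/nᵢ) / Σ(bᵢcᵢ/nᵢ), where nᵢ is the stratum total.
Stratum 1 (Urban): n = 4160; a·d/n = 436·489/4160 = 51.2510; b·c/n = 2821·414/4160 = 280.7437
Stratum 2 (Rural): n = 5110; a·d/n = 610·1052/5110 = 125.5812; b·c/n = 2573·875/5110 = 440.5822
OR_MH = (51.2510 + 125.5812) / (280.7437 + 440.5822) = 176.8322 / 721.3259 = 0.24515

0.25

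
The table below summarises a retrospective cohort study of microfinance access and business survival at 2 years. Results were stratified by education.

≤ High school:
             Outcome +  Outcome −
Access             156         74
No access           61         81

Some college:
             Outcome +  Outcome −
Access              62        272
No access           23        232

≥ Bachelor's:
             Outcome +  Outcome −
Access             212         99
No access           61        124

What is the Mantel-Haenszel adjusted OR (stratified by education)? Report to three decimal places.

3.189

OR_MH = Σ(aᵢdᵢ/nᵢ) / Σ(bᵢcᵢ/nᵢ), where nᵢ is the stratum total.
Stratum 1 (≤ High school): n = 372; a·d/n = 156·81/372 = 33.9677; b·c/n = 74·61/372 = 12.1344
Stratum 2 (Some college): n = 589; a·d/n = 62·232/589 = 24.4211; b·c/n = 272·23/589 = 10.6214
Stratum 3 (≥ Bachelor's): n = 496; a·d/n = 212·124/496 = 53.0000; b·c/n = 99·61/496 = 12.1754
OR_MH = (33.9677 + 24.4211 + 53.0000) / (12.1344 + 10.6214 + 12.1754) = 111.3888 / 34.9312 = 3.18880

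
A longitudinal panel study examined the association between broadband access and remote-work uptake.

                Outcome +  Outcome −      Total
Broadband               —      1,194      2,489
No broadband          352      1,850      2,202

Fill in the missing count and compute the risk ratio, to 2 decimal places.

The missing cell is in the exposed row: 2489 − 1194 = 1295.
So a = 1295, b = 1194, c = 352, d = 1850.
RR = [a/(a+b)] / [c/(c+d)] = (1295/2489) / (352/2202) = 0.52029/0.15985 = 3.25476

3.25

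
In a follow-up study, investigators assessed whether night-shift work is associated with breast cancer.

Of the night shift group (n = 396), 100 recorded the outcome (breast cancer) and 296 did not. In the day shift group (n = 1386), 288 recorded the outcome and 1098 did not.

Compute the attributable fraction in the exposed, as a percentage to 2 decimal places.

From the description: a = 100, b = 296, c = 288, d = 1098.
Risk in exposed = 100/396 = 0.25253; risk in unexposed = 288/1386 = 0.20779.
RR = 0.25253/0.20779 = 1.21528
AR% = (RR − 1)/RR × 100 = (1.21528 − 1)/1.21528 × 100 = 17.7143%

17.71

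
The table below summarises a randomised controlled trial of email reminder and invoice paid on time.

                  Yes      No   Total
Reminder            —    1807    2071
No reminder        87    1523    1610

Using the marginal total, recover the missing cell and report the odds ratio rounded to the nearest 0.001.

The missing cell is in the exposed row: 2071 − 1807 = 264.
So a = 264, b = 1807, c = 87, d = 1523.
OR = (a·d)/(b·c) = (264 × 1523) / (1807 × 87) = 402072 / 157209 = 2.55756

2.558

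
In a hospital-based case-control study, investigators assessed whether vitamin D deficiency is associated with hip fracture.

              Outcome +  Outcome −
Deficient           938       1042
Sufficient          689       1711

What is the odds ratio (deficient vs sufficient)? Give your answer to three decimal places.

2.235

Cells: a = 938, b = 1042, c = 689, d = 1711.
OR = (a·d)/(b·c) = (938 × 1711) / (1042 × 689) = 1604918 / 717938 = 2.23545
The odds of hip fracture are about 2.24 times as high in the deficient group.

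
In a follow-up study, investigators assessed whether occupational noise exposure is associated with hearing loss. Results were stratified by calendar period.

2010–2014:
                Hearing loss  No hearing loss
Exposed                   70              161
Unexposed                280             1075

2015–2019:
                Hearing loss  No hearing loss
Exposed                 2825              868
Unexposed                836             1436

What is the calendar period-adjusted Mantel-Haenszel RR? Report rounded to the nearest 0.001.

2.034

RR_MH = Σ(aᵢ·n₀ᵢ/nᵢ) / Σ(cᵢ·n₁ᵢ/nᵢ), with n₁ᵢ = aᵢ+bᵢ (exposed), n₀ᵢ = cᵢ+dᵢ (unexposed), nᵢ = n₁ᵢ+n₀ᵢ.
Stratum 1 (2010–2014): n₁ = 231, n₀ = 1355, n = 1586; a·n₀/n = 70·1355/1586 = 59.8045; c·n₁/n = 280·231/1586 = 40.7818
Stratum 2 (2015–2019): n₁ = 3693, n₀ = 2272, n = 5965; a·n₀/n = 2825·2272/5965 = 1076.0101; c·n₁/n = 836·3693/5965 = 517.5772
RR_MH = (59.8045 + 1076.0101) / (40.7818 + 517.5772) = 1135.8146 / 558.3590 = 2.03420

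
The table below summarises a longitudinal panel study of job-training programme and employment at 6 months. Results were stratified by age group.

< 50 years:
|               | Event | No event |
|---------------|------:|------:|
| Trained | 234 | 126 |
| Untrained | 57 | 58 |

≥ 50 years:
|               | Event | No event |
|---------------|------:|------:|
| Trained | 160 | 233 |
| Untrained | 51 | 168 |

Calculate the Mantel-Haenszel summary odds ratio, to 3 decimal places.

OR_MH = Σ(aᵢdᵢ/nᵢ) / Σ(bᵢcᵢ/nᵢ), where nᵢ is the stratum total.
Stratum 1 (< 50 years): n = 475; a·d/n = 234·58/475 = 28.5726; b·c/n = 126·57/475 = 15.1200
Stratum 2 (≥ 50 years): n = 612; a·d/n = 160·168/612 = 43.9216; b·c/n = 233·51/612 = 19.4167
OR_MH = (28.5726 + 43.9216) / (15.1200 + 19.4167) = 72.4942 / 34.5367 = 2.09905

2.099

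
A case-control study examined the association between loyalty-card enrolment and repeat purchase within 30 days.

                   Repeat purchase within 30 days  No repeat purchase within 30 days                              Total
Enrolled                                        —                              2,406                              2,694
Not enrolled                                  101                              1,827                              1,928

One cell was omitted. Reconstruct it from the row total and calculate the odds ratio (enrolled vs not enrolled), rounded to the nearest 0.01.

2.17

The missing cell is in the exposed row: 2694 − 2406 = 288.
So a = 288, b = 2406, c = 101, d = 1827.
OR = (a·d)/(b·c) = (288 × 1827) / (2406 × 101) = 526176 / 243006 = 2.16528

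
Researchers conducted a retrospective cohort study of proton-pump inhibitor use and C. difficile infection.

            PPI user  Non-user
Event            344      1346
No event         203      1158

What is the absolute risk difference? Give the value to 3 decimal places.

Reading the table with exposure as columns: a = 344 (PPI user, case), b = 203 (PPI user, non-case), c = 1346 (Non-user, case), d = 1158.
Risk in exposed = 344/547 = 0.628885; risk in unexposed = 1346/2504 = 0.537540.
Risk difference = 0.628885 − 0.537540 = 0.091345

0.091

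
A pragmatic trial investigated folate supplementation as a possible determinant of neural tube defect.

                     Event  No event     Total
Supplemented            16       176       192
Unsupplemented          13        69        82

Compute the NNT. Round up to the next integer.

Risk in treated group = 16/192 = 0.08333; risk in control = 13/82 = 0.15854.
Absolute risk reduction = 0.15854 − 0.08333 = 0.07520
NNT = 1 / ARR = 1 / 0.07520 = 13.297 → round up → 14

14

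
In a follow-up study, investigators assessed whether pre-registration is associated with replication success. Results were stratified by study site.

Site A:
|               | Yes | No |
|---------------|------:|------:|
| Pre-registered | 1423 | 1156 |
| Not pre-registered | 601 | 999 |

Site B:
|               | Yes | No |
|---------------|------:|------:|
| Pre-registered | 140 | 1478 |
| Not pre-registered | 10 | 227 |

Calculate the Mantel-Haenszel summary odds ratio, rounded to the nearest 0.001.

2.051

OR_MH = Σ(aᵢdᵢ/nᵢ) / Σ(bᵢcᵢ/nᵢ), where nᵢ is the stratum total.
Stratum 1 (Site A): n = 4179; a·d/n = 1423·999/4179 = 340.1716; b·c/n = 1156·601/4179 = 166.2493
Stratum 2 (Site B): n = 1855; a·d/n = 140·227/1855 = 17.1321; b·c/n = 1478·10/1855 = 7.9677
OR_MH = (340.1716 + 17.1321) / (166.2493 + 7.9677) = 357.3036 / 174.2170 = 2.05091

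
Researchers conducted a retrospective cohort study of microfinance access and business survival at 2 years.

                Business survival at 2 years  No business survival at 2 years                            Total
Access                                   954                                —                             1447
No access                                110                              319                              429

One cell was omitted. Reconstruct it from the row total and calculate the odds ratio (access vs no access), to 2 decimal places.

The missing cell is in the exposed row: 1447 − 954 = 493.
So a = 954, b = 493, c = 110, d = 319.
OR = (a·d)/(b·c) = (954 × 319) / (493 × 110) = 304326 / 54230 = 5.61176

5.61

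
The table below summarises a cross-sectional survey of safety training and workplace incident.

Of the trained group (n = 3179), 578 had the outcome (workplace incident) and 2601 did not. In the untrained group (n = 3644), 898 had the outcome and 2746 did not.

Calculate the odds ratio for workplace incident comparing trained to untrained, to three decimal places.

0.680

From the description: a = 578, b = 2601, c = 898, d = 2746.
OR = (a·d)/(b·c) = (578 × 2746) / (2601 × 898) = 1587188 / 2335698 = 0.67953
Exposure is associated with lower odds of workplace incident (OR = 0.68 < 1).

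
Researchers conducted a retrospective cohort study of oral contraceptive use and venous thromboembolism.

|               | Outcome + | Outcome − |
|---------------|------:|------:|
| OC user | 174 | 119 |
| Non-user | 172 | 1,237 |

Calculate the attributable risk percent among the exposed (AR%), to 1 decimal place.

79.4

Cells: a = 174, b = 119, c = 172, d = 1237.
Risk in exposed = 174/293 = 0.59386; risk in unexposed = 172/1409 = 0.12207.
RR = 0.59386/0.12207 = 4.86479
AR% = (RR − 1)/RR × 100 = (4.86479 − 1)/4.86479 × 100 = 79.4441%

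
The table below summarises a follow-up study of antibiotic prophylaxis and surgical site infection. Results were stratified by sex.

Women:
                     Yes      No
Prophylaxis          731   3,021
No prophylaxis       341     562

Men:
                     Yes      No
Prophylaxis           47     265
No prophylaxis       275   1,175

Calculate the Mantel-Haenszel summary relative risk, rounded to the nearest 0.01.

RR_MH = Σ(aᵢ·n₀ᵢ/nᵢ) / Σ(cᵢ·n₁ᵢ/nᵢ), with n₁ᵢ = aᵢ+bᵢ (exposed), n₀ᵢ = cᵢ+dᵢ (unexposed), nᵢ = n₁ᵢ+n₀ᵢ.
Stratum 1 (Women): n₁ = 3752, n₀ = 903, n = 4655; a·n₀/n = 731·903/4655 = 141.8030; c·n₁/n = 341·3752/4655 = 274.8511
Stratum 2 (Men): n₁ = 312, n₀ = 1450, n = 1762; a·n₀/n = 47·1450/1762 = 38.6776; c·n₁/n = 275·312/1762 = 48.6947
RR_MH = (141.8030 + 38.6776) / (274.8511 + 48.6947) = 180.4806 / 323.5458 = 0.55782

0.56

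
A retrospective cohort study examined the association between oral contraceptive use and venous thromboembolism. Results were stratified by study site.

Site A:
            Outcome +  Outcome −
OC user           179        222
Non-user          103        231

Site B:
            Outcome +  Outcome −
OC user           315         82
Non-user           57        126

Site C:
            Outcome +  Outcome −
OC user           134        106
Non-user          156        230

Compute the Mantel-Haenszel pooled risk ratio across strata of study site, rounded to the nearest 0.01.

1.70

RR_MH = Σ(aᵢ·n₀ᵢ/nᵢ) / Σ(cᵢ·n₁ᵢ/nᵢ), with n₁ᵢ = aᵢ+bᵢ (exposed), n₀ᵢ = cᵢ+dᵢ (unexposed), nᵢ = n₁ᵢ+n₀ᵢ.
Stratum 1 (Site A): n₁ = 401, n₀ = 334, n = 735; a·n₀/n = 179·334/735 = 81.3415; c·n₁/n = 103·401/735 = 56.1946
Stratum 2 (Site B): n₁ = 397, n₀ = 183, n = 580; a·n₀/n = 315·183/580 = 99.3879; c·n₁/n = 57·397/580 = 39.0155
Stratum 3 (Site C): n₁ = 240, n₀ = 386, n = 626; a·n₀/n = 134·386/626 = 82.6262; c·n₁/n = 156·240/626 = 59.8083
RR_MH = (81.3415 + 99.3879 + 82.6262) / (56.1946 + 39.0155 + 59.8083) = 263.3556 / 155.0184 = 1.69887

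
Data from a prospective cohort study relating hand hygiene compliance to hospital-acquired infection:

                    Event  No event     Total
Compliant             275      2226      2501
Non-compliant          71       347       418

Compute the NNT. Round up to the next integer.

17

Risk in treated group = 275/2501 = 0.10996; risk in control = 71/418 = 0.16986.
Absolute risk reduction = 0.16986 − 0.10996 = 0.05990
NNT = 1 / ARR = 1 / 0.05990 = 16.694 → round up → 17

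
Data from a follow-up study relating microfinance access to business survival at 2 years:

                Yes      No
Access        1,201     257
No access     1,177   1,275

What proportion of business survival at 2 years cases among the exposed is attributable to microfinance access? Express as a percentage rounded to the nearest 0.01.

41.73

Cells: a = 1201, b = 257, c = 1177, d = 1275.
Risk in exposed = 1201/1458 = 0.82373; risk in unexposed = 1177/2452 = 0.48002.
RR = 0.82373/0.48002 = 1.71605
AR% = (RR − 1)/RR × 100 = (1.71605 − 1)/1.71605 × 100 = 41.7266%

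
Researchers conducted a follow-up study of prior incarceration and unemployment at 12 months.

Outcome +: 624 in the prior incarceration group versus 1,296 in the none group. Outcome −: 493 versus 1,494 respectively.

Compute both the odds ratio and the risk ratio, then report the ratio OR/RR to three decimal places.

From the description: a = 624, b = 493, c = 1296, d = 1494.
OR = (624·1494)/(493·1296) = 932256/638928 = 1.45909
Risk in exposed = 624/1117 = 0.55864; risk in unexposed = 1296/2790 = 0.46452; RR = 1.20263
OR/RR = 1.45909 / 1.20263 = 1.21326
The outcome is not rare, so the OR lies further from 1 than the RR.

1.213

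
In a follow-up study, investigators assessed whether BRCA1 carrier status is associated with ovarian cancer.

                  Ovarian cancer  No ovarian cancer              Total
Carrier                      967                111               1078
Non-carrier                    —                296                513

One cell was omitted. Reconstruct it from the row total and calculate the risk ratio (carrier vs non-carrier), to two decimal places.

The missing cell is in the unexposed row: 513 − 296 = 217.
So a = 967, b = 111, c = 217, d = 296.
RR = [a/(a+b)] / [c/(c+d)] = (967/1078) / (217/513) = 0.89703/0.42300 = 2.12063

2.12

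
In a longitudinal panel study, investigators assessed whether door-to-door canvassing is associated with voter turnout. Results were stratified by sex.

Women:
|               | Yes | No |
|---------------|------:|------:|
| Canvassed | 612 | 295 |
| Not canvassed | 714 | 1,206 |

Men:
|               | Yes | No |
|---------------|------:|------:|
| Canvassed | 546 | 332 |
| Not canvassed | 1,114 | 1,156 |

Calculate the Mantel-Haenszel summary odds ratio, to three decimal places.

2.404

OR_MH = Σ(aᵢdᵢ/nᵢ) / Σ(bᵢcᵢ/nᵢ), where nᵢ is the stratum total.
Stratum 1 (Women): n = 2827; a·d/n = 612·1206/2827 = 261.0796; b·c/n = 295·714/2827 = 74.5065
Stratum 2 (Men): n = 3148; a·d/n = 546·1156/3148 = 200.5006; b·c/n = 332·1114/3148 = 117.4867
OR_MH = (261.0796 + 200.5006) / (74.5065 + 117.4867) = 461.5802 / 191.9932 = 2.40415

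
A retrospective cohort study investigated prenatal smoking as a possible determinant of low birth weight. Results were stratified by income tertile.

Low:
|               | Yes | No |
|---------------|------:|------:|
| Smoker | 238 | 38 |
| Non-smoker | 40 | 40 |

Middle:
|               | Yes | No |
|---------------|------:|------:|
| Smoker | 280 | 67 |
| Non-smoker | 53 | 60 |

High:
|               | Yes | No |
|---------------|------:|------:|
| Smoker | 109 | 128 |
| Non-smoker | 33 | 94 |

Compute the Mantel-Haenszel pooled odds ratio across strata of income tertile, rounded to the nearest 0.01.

OR_MH = Σ(aᵢdᵢ/nᵢ) / Σ(bᵢcᵢ/nᵢ), where nᵢ is the stratum total.
Stratum 1 (Low): n = 356; a·d/n = 238·40/356 = 26.7416; b·c/n = 38·40/356 = 4.2697
Stratum 2 (Middle): n = 460; a·d/n = 280·60/460 = 36.5217; b·c/n = 67·53/460 = 7.7196
Stratum 3 (High): n = 364; a·d/n = 109·94/364 = 28.1484; b·c/n = 128·33/364 = 11.6044
OR_MH = (26.7416 + 36.5217 + 28.1484) / (4.2697 + 7.7196 + 11.6044) = 91.4117 / 23.5936 = 3.87442

3.87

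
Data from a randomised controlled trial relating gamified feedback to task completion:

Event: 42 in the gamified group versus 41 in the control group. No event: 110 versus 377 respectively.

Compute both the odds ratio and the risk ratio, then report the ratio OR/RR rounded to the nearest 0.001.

1.246

From the description: a = 42, b = 110, c = 41, d = 377.
OR = (42·377)/(110·41) = 15834/4510 = 3.51086
Risk in exposed = 42/152 = 0.27632; risk in unexposed = 41/418 = 0.09809; RR = 2.81707
OR/RR = 3.51086 / 2.81707 = 1.24628
The outcome is not rare, so the OR lies further from 1 than the RR.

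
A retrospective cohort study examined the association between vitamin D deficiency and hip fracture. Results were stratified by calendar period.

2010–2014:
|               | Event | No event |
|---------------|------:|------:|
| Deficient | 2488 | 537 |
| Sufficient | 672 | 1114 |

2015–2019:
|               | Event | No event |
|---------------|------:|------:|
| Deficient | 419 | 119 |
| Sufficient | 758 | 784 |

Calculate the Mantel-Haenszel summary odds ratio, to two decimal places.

6.20

OR_MH = Σ(aᵢdᵢ/nᵢ) / Σ(bᵢcᵢ/nᵢ), where nᵢ is the stratum total.
Stratum 1 (2010–2014): n = 4811; a·d/n = 2488·1114/4811 = 576.1031; b·c/n = 537·672/4811 = 75.0081
Stratum 2 (2015–2019): n = 2080; a·d/n = 419·784/2080 = 157.9308; b·c/n = 119·758/2080 = 43.3663
OR_MH = (576.1031 + 157.9308) / (75.0081 + 43.3663) = 734.0339 / 118.3745 = 6.20095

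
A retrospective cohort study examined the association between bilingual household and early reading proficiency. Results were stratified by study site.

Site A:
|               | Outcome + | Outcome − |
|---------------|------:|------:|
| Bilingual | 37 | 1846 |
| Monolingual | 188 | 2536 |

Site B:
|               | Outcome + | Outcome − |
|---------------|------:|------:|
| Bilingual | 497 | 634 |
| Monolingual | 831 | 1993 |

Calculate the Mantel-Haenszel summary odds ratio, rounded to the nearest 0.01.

1.30

OR_MH = Σ(aᵢdᵢ/nᵢ) / Σ(bᵢcᵢ/nᵢ), where nᵢ is the stratum total.
Stratum 1 (Site A): n = 4607; a·d/n = 37·2536/4607 = 20.3673; b·c/n = 1846·188/4607 = 75.3306
Stratum 2 (Site B): n = 3955; a·d/n = 497·1993/3955 = 250.4478; b·c/n = 634·831/3955 = 133.2121
OR_MH = (20.3673 + 250.4478) / (75.3306 + 133.2121) = 270.8151 / 208.5427 = 1.29861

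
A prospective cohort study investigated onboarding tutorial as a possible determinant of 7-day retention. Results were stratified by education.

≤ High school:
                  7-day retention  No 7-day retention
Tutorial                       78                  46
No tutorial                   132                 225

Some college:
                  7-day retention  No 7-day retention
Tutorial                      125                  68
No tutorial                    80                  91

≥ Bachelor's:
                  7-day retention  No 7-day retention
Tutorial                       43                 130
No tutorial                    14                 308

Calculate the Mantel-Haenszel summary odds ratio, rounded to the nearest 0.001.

3.024

OR_MH = Σ(aᵢdᵢ/nᵢ) / Σ(bᵢcᵢ/nᵢ), where nᵢ is the stratum total.
Stratum 1 (≤ High school): n = 481; a·d/n = 78·225/481 = 36.4865; b·c/n = 46·132/481 = 12.6237
Stratum 2 (Some college): n = 364; a·d/n = 125·91/364 = 31.2500; b·c/n = 68·80/364 = 14.9451
Stratum 3 (≥ Bachelor's): n = 495; a·d/n = 43·308/495 = 26.7556; b·c/n = 130·14/495 = 3.6768
OR_MH = (36.4865 + 31.2500 + 26.7556) / (12.6237 + 14.9451 + 3.6768) = 94.4920 / 31.2455 = 3.02418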